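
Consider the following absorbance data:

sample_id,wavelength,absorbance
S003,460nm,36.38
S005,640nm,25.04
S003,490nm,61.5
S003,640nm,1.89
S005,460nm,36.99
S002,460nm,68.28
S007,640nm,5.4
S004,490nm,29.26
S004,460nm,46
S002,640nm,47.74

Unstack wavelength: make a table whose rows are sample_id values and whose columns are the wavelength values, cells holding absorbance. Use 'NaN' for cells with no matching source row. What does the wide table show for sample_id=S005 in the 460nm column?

The long row with sample_id=S005, wavelength=460nm has absorbance=36.99.

36.99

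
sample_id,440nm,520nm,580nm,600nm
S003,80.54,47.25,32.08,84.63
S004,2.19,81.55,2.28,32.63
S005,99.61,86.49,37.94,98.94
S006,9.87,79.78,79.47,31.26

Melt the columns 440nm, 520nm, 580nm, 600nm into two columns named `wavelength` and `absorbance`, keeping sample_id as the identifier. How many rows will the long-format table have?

4 sample_id values × 4 melted columns = 16 rows.

16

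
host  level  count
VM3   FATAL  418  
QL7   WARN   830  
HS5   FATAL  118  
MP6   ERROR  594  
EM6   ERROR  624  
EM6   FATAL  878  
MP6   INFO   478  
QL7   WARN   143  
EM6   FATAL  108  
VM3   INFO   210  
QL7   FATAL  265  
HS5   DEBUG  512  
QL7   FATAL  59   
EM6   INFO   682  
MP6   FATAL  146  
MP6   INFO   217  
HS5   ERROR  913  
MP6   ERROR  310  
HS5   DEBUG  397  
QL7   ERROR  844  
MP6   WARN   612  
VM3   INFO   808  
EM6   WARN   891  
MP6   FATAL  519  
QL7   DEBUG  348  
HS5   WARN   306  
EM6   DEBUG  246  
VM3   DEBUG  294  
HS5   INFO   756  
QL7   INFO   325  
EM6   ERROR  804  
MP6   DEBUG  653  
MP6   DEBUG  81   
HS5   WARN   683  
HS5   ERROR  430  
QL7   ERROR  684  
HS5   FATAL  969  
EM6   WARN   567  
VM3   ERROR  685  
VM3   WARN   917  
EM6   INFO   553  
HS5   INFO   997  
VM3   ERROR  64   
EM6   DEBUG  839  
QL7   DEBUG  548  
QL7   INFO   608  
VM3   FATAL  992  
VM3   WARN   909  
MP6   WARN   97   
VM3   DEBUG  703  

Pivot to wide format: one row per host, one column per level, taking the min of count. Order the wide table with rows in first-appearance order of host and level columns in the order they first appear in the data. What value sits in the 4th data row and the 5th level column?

81

With rows in first-appearance order of host, row 4 is host=MP6. level columns in first-appearance order: FATAL, WARN, ERROR, INFO, DEBUG; column 5 is DEBUG.
Long rows with host=MP6, level=DEBUG: min(653, 81) = 81.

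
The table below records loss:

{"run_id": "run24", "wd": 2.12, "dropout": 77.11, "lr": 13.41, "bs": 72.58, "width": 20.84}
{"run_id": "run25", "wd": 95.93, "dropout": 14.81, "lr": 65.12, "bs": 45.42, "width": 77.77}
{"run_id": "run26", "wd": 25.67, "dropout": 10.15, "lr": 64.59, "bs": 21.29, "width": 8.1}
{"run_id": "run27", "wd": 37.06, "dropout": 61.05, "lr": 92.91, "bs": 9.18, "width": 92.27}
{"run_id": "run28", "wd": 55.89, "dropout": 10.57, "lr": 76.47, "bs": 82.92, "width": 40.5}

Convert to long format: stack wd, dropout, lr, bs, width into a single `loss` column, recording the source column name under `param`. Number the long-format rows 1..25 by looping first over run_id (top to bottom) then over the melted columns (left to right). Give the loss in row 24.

82.92

25 rows total (5 × 5). Row 24: index ⌊(24-1)/5⌋ = 4 into run_id → run28; (24-1) mod 5 = 3 into the melted columns → bs.
So row 24 is (run28, bs, 82.92); loss = 82.92.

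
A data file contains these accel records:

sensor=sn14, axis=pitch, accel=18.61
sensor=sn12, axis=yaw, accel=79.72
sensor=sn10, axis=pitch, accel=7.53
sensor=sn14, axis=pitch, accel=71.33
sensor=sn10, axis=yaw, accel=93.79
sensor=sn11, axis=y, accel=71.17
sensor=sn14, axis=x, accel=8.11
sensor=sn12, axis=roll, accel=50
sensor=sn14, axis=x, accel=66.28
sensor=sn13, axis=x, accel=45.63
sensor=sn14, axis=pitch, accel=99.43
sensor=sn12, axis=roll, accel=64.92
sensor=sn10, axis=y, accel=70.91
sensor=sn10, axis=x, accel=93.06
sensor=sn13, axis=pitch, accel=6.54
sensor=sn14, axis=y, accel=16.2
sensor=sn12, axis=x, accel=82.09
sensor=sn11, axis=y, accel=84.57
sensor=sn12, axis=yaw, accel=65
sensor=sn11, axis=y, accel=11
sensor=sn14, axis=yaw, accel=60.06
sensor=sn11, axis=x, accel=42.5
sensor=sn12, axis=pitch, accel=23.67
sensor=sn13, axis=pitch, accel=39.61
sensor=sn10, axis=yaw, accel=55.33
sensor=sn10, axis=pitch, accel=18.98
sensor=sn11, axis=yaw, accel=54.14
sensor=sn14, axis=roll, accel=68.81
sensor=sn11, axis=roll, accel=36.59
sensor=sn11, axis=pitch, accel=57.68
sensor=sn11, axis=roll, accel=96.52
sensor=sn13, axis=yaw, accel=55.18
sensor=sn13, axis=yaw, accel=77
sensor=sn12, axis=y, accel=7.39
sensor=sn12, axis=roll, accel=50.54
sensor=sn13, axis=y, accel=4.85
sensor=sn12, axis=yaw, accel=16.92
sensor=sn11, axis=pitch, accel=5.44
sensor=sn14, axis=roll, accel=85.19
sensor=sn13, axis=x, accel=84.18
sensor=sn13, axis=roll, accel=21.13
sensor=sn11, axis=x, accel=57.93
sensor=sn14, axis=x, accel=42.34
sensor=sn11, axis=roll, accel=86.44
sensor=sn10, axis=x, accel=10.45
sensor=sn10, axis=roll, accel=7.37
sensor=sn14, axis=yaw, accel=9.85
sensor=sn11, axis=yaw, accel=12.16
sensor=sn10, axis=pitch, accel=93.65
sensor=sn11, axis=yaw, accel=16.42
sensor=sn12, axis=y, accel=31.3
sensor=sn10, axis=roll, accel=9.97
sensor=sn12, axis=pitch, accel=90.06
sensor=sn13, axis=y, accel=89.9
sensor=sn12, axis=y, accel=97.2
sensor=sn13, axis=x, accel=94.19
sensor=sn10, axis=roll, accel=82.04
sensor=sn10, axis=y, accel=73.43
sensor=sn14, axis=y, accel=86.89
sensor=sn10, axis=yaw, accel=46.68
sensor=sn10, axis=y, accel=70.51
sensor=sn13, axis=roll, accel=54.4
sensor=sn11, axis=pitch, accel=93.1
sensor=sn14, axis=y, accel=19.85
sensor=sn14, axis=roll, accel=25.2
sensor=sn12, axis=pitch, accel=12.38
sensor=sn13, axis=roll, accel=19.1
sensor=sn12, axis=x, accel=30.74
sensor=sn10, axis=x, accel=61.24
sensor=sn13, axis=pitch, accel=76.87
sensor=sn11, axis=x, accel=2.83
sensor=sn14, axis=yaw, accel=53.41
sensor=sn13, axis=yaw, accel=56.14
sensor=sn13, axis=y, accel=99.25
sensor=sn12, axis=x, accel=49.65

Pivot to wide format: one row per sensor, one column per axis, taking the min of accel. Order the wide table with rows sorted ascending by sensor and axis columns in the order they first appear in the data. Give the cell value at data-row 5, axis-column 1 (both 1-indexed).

18.61

With rows sorted ascending by sensor, row 5 is sensor=sn14. axis columns in first-appearance order: pitch, yaw, y, x, roll; column 1 is pitch.
Long rows with sensor=sn14, axis=pitch: min(18.61, 71.33, 99.43) = 18.61.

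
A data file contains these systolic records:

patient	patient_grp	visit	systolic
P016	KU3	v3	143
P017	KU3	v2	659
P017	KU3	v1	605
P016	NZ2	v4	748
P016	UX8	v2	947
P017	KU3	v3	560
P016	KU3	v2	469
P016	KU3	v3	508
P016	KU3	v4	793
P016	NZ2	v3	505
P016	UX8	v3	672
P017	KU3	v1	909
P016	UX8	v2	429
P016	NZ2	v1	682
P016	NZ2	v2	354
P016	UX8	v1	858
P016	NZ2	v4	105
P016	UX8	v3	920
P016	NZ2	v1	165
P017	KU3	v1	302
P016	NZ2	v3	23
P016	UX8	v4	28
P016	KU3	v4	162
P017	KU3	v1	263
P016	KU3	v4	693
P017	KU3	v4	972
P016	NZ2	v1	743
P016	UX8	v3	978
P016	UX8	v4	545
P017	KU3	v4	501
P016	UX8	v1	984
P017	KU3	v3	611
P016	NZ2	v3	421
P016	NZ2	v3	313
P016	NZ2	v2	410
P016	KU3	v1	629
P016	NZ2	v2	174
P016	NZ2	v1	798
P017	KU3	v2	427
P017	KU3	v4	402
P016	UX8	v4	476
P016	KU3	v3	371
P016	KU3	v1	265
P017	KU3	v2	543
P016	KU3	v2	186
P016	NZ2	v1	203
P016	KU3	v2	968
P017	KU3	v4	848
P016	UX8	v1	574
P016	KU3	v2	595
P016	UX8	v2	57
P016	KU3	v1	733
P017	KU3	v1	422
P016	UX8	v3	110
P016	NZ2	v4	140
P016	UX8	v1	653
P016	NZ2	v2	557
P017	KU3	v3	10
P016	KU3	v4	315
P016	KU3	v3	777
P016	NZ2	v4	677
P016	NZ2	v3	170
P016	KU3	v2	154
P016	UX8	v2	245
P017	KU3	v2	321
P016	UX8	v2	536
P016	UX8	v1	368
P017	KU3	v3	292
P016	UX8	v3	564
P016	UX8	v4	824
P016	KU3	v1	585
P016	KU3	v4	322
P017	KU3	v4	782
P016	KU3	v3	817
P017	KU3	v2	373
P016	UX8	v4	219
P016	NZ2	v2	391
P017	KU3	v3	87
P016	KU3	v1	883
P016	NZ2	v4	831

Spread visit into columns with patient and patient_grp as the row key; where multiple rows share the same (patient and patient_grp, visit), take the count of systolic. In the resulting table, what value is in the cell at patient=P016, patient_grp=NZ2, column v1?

5

Rows with patient=P016, patient_grp=NZ2 and visit=v1: systolic values are 682, 165, 743, 798, 203.
5 rows match — count = 5.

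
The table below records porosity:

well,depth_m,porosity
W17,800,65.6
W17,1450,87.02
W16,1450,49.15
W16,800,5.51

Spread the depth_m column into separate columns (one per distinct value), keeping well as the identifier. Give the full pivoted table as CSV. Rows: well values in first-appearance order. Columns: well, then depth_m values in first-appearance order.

well,800,1450
W17,65.6,87.02
W16,5.51,49.15

Columns: well plus the 2 distinct depth_m values (800, 1450).
For example, row W17 column 800 takes porosity=65.6 from the long row (W17, 800).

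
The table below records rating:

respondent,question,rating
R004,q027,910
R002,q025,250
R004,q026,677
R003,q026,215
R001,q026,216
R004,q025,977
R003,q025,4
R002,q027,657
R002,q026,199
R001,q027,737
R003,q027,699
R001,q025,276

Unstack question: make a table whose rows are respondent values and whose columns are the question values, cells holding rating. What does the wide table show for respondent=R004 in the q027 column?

Wide layout: rows indexed by respondent, columns are the 3 distinct question values (q027, q025, q026).
Cell (respondent=R004, question=q027) draws from the long row where respondent=R004 and question=q027, which has rating=910.

910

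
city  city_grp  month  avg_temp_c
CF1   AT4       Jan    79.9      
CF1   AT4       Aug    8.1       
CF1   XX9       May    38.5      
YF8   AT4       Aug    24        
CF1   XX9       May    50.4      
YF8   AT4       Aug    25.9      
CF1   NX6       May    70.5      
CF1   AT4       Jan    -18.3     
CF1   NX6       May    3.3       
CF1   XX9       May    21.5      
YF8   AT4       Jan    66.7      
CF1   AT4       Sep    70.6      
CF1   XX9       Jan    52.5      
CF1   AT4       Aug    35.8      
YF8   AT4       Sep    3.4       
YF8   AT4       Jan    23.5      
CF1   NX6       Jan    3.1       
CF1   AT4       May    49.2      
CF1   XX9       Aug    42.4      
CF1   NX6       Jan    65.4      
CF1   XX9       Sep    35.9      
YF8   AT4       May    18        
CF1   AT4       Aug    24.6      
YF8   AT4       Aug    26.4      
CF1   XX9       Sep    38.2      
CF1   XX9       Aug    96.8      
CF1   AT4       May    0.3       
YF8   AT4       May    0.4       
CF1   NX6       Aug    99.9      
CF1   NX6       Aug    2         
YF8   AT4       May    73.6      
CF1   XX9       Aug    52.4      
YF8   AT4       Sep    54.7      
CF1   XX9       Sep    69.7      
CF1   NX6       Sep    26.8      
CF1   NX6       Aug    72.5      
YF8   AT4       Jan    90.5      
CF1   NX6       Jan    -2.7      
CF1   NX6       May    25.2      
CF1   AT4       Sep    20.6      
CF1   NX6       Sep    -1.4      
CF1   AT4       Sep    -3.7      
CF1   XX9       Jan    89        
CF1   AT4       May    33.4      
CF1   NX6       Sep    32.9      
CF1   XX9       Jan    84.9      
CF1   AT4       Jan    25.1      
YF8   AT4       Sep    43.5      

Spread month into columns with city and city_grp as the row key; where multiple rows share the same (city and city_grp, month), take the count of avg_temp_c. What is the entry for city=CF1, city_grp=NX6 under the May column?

3

Rows with city=CF1, city_grp=NX6 and month=May: avg_temp_c values are 70.5, 3.3, 25.2.
3 rows match — count = 3.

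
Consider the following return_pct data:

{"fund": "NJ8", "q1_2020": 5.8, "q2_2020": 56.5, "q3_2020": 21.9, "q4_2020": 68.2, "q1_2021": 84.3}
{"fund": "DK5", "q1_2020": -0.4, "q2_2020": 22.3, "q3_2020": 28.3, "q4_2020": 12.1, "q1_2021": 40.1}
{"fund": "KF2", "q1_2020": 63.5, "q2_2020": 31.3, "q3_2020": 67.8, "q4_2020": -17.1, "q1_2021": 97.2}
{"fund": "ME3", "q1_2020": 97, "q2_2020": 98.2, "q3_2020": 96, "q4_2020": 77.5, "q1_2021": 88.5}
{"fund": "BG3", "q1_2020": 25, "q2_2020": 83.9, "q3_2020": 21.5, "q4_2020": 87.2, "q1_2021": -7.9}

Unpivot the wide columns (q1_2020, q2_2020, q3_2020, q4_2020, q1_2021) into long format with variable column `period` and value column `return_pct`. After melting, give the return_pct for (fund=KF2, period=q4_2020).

-17.1

Unpivoting turns each (fund, wide-column) pair into one long row.
The wide cell at row KF2, column q4_2020 holds -17.1, so the long row (KF2, q4_2020) has return_pct=-17.1.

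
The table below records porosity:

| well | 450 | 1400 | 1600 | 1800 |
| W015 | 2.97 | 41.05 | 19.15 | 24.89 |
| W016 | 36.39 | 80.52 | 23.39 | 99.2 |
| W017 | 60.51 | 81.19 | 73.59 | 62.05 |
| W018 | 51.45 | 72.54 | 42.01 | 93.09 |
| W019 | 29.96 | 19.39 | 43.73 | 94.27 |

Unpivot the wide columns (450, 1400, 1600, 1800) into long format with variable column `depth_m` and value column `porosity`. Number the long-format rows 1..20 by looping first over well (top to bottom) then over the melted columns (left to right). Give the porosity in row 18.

19.39

20 rows total (5 × 4). Row 18: index ⌊(18-1)/4⌋ = 4 into well → W019; (18-1) mod 4 = 1 into the melted columns → 1400.
So row 18 is (W019, 1400, 19.39); porosity = 19.39.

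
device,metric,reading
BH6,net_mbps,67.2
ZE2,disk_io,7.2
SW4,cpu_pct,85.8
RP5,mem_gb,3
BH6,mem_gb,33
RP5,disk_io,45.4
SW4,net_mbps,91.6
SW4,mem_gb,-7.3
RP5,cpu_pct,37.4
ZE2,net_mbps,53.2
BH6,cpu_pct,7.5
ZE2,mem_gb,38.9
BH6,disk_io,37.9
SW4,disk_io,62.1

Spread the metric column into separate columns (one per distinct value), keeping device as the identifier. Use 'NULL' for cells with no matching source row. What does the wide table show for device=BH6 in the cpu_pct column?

7.5

The long row with device=BH6, metric=cpu_pct has reading=7.5.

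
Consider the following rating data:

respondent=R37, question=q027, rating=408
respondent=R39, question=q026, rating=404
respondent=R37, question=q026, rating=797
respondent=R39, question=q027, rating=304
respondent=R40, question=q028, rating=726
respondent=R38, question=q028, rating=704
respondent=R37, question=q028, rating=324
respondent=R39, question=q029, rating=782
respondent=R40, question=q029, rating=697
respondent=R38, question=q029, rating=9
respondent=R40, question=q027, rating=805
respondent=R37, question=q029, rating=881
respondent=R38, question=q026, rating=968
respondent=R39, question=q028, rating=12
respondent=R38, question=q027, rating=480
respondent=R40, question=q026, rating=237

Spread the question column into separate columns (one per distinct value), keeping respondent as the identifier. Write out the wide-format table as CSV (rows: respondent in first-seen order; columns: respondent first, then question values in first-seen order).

Columns: respondent plus the 4 distinct question values (q027, q026, q028, q029).
For example, row R37 column q027 takes rating=408 from the long row (R37, q027).

respondent,q027,q026,q028,q029
R37,408,797,324,881
R39,304,404,12,782
R40,805,237,726,697
R38,480,968,704,9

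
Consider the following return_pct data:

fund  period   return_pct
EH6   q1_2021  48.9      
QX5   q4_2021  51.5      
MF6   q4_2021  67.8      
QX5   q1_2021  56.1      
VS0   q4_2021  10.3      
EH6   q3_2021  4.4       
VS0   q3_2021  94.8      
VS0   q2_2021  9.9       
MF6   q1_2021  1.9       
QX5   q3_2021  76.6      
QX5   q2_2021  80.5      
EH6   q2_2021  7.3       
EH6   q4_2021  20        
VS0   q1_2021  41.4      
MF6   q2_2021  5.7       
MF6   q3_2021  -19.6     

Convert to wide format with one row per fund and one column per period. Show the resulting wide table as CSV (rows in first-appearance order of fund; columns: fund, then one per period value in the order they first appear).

Columns: fund plus the 4 distinct period values (q1_2021, q4_2021, q3_2021, q2_2021).
For example, row EH6 column q1_2021 takes return_pct=48.9 from the long row (EH6, q1_2021).

fund,q1_2021,q4_2021,q3_2021,q2_2021
EH6,48.9,20,4.4,7.3
QX5,56.1,51.5,76.6,80.5
MF6,1.9,67.8,-19.6,5.7
VS0,41.4,10.3,94.8,9.9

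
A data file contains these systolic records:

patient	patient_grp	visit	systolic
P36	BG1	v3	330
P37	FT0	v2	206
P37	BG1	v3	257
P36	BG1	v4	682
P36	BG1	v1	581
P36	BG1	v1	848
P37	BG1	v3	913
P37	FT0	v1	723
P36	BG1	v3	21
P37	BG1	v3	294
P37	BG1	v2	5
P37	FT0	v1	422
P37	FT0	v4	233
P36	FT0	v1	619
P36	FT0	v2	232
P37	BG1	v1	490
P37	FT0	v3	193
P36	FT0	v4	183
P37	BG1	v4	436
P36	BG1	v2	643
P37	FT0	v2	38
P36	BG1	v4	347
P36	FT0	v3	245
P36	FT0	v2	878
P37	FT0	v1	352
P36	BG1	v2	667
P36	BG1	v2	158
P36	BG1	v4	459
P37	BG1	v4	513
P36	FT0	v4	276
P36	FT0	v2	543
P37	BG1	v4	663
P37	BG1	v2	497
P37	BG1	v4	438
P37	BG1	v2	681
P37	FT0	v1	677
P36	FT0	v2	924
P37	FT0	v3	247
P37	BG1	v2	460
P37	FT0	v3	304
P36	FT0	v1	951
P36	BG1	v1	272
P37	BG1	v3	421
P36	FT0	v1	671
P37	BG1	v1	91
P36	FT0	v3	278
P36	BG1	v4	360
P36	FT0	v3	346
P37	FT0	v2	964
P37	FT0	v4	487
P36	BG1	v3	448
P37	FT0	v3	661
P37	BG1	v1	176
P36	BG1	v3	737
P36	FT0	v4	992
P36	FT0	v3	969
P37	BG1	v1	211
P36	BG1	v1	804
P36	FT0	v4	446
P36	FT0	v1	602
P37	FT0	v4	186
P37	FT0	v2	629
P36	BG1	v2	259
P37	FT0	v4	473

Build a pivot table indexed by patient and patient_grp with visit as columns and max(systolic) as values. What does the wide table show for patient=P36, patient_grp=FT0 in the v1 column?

951

Rows with patient=P36, patient_grp=FT0 and visit=v1: systolic values are 619, 951, 671, 602.
max(619, 951, 671, 602) = 951.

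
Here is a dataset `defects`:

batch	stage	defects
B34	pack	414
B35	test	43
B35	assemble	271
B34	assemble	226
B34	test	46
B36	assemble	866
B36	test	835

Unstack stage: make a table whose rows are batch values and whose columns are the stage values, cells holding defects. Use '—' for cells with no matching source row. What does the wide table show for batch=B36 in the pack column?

—

No long-format row has batch=B36 and stage=pack, so the cell is —.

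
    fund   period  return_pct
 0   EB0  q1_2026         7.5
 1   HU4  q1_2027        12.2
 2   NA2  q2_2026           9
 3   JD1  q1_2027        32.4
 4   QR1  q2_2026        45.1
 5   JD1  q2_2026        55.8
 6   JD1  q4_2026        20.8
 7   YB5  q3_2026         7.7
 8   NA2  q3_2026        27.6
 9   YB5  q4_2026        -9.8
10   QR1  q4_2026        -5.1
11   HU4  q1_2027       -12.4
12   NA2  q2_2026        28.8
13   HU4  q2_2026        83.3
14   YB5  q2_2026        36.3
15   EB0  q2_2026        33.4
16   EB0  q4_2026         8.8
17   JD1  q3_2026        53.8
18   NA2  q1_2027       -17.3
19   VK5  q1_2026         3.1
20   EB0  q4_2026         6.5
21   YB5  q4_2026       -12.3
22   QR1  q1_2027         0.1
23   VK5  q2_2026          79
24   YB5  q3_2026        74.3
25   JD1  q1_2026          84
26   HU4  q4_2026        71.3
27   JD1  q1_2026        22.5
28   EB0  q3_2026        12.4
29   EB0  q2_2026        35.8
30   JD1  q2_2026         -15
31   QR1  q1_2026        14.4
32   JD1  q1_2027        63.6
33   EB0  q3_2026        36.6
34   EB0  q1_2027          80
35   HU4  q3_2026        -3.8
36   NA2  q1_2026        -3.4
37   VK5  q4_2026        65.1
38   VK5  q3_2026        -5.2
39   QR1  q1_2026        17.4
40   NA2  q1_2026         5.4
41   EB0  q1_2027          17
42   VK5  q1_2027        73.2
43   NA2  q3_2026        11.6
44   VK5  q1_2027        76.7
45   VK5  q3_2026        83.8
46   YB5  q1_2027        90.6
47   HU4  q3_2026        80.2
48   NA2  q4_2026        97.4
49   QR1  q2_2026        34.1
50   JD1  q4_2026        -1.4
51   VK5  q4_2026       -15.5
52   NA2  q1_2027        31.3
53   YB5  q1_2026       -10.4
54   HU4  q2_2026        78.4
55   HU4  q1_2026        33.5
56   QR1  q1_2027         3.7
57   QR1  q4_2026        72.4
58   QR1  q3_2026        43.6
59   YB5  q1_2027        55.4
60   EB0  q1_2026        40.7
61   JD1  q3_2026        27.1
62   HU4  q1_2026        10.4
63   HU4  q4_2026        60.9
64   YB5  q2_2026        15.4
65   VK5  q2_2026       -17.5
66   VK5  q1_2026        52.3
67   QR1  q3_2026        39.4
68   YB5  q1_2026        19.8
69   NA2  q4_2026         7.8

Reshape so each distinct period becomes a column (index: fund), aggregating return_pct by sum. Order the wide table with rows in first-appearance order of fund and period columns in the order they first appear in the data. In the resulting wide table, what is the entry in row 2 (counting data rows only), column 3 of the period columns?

With rows in first-appearance order of fund, row 2 is fund=HU4. period columns in first-appearance order: q1_2026, q1_2027, q2_2026, q4_2026, q3_2026; column 3 is q2_2026.
Long rows with fund=HU4, period=q2_2026: 83.3 + 78.4 = 161.7.

161.7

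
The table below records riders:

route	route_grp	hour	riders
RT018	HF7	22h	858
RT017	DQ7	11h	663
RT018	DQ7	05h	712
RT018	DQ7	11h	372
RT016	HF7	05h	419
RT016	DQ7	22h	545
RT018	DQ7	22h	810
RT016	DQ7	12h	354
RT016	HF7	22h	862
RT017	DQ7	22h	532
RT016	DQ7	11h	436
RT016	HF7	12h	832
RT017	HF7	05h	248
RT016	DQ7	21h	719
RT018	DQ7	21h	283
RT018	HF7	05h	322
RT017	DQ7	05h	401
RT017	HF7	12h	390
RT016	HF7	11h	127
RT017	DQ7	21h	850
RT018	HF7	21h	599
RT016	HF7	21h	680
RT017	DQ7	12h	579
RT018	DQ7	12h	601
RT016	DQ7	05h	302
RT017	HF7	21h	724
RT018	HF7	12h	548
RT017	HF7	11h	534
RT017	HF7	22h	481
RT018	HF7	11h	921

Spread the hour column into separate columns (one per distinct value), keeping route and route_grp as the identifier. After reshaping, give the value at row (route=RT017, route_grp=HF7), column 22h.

Wide layout: rows indexed by route and route_grp, columns are the 5 distinct hour values (22h, 11h, 05h, 12h, 21h).
Cell (route=RT017, route_grp=HF7, hour=22h) draws from the long row where route=RT017, route_grp=HF7 and hour=22h, which has riders=481.

481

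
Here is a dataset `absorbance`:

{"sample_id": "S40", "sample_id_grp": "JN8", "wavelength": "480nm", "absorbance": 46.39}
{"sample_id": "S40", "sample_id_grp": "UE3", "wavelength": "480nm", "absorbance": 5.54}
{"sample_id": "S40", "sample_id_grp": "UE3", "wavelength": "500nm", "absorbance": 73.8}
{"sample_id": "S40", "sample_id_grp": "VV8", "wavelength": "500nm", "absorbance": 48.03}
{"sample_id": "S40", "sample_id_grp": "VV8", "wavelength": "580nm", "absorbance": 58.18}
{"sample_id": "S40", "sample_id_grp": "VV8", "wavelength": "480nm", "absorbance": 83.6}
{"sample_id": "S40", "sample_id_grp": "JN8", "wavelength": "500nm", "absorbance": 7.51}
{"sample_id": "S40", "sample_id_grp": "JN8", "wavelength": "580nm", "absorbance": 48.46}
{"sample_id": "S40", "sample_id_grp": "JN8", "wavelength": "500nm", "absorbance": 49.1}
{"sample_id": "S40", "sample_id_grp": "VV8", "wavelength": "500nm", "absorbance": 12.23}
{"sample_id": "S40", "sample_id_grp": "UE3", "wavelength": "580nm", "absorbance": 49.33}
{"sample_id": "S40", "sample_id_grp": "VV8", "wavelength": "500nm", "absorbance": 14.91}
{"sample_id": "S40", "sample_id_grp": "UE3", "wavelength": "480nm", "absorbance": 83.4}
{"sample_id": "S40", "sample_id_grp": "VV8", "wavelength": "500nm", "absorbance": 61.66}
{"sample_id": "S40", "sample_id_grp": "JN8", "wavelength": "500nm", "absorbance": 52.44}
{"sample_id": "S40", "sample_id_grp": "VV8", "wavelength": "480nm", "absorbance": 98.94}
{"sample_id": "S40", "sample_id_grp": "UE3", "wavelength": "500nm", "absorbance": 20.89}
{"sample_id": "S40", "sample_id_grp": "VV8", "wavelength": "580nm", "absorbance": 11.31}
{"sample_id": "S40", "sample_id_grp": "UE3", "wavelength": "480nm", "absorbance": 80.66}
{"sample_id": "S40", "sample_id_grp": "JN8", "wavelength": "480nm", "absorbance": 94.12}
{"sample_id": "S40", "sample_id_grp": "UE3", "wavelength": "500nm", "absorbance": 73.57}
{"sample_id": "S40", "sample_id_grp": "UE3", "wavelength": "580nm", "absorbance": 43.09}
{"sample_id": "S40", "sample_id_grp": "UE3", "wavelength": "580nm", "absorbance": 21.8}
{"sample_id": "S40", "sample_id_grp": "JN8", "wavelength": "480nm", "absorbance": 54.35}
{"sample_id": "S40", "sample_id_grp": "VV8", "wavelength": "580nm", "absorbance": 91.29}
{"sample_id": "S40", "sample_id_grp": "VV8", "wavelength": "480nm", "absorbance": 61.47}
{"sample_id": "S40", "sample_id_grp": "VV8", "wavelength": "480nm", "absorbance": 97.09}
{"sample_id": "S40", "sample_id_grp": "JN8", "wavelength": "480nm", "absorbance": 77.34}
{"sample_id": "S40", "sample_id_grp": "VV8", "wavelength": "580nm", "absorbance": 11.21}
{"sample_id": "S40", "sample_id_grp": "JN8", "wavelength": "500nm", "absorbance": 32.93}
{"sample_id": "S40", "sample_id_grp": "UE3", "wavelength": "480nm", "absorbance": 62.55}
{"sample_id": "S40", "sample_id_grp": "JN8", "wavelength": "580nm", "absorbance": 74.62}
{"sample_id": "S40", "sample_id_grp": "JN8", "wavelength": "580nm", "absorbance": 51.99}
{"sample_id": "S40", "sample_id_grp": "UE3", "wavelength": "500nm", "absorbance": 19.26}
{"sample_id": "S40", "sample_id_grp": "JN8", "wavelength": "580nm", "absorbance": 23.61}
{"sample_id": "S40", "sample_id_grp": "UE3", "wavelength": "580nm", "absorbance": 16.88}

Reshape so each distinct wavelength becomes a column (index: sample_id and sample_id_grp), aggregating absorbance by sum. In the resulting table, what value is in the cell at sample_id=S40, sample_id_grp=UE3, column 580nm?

Rows with sample_id=S40, sample_id_grp=UE3 and wavelength=580nm: absorbance values are 49.33, 43.09, 21.8, 16.88.
49.33 + 43.09 + 21.8 + 16.88 = 131.10.

131.10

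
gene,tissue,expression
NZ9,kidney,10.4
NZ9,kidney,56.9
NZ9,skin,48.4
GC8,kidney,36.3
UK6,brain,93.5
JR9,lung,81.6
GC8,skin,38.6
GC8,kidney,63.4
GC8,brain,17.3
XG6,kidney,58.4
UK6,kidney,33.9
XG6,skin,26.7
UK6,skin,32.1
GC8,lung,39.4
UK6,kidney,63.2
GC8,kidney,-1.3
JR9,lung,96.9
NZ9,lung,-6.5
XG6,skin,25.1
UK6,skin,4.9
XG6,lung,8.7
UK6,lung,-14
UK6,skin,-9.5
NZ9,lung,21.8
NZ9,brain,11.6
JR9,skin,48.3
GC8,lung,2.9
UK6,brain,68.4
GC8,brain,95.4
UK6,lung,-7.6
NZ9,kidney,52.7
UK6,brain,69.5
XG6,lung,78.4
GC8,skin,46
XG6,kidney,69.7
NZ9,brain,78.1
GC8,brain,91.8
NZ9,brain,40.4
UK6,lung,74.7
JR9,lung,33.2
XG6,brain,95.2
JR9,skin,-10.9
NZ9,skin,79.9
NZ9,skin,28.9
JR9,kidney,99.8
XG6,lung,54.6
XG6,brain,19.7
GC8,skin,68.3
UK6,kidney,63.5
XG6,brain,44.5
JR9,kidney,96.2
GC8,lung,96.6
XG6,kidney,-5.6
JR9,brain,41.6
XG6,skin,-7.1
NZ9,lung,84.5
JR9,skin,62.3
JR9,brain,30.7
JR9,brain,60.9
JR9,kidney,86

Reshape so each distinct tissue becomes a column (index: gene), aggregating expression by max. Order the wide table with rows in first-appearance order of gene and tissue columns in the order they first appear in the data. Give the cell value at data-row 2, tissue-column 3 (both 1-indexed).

95.4

With rows in first-appearance order of gene, row 2 is gene=GC8. tissue columns in first-appearance order: kidney, skin, brain, lung; column 3 is brain.
Long rows with gene=GC8, tissue=brain: max(17.3, 95.4, 91.8) = 95.4.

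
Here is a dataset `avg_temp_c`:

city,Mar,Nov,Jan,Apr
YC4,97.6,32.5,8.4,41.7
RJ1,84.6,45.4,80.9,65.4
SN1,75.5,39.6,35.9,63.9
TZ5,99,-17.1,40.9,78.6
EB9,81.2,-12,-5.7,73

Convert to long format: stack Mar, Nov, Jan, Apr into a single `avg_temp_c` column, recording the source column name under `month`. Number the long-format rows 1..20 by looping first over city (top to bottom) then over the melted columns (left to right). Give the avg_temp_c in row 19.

20 rows total (5 × 4). Row 19: index ⌊(19-1)/4⌋ = 4 into city → EB9; (19-1) mod 4 = 2 into the melted columns → Jan.
So row 19 is (EB9, Jan, -5.7); avg_temp_c = -5.7.

-5.7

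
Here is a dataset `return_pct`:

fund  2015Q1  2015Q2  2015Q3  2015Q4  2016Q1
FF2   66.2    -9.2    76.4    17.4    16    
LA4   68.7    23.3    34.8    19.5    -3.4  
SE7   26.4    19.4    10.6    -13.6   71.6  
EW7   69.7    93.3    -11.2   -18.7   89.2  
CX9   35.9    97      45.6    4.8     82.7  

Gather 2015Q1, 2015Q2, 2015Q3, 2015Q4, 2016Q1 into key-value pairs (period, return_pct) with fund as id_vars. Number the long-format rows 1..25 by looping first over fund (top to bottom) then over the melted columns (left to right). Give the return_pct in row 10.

25 rows total (5 × 5). Row 10: index ⌊(10-1)/5⌋ = 1 into fund → LA4; (10-1) mod 5 = 4 into the melted columns → 2016Q1.
So row 10 is (LA4, 2016Q1, -3.4); return_pct = -3.4.

-3.4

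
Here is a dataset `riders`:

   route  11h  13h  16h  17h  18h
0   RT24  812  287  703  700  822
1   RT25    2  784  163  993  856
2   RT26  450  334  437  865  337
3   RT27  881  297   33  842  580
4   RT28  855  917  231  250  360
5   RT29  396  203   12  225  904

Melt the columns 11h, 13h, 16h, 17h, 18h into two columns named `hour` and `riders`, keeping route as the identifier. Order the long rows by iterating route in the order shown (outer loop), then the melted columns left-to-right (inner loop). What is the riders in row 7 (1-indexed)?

784

30 rows total (6 × 5). Row 7: index ⌊(7-1)/5⌋ = 1 into route → RT25; (7-1) mod 5 = 1 into the melted columns → 13h.
So row 7 is (RT25, 13h, 784); riders = 784.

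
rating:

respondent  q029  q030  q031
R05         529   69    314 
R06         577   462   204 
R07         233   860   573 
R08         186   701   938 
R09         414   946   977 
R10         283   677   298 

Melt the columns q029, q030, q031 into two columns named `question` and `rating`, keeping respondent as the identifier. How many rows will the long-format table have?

6 respondent values × 3 melted columns = 18 rows.

18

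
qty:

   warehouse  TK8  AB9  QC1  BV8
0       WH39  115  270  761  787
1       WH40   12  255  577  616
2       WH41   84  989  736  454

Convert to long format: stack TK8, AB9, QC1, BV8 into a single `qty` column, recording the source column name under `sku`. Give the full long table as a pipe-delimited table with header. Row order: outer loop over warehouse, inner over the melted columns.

Each (warehouse, column) pair becomes one row: 3 × 4 = 12 rows.
For example, (WH39, TK8) → qty=115.

| warehouse | sku | qty |
| WH39 | TK8 | 115 |
| WH39 | AB9 | 270 |
| WH39 | QC1 | 761 |
| WH39 | BV8 | 787 |
| WH40 | TK8 | 12 |
| WH40 | AB9 | 255 |
| WH40 | QC1 | 577 |
| WH40 | BV8 | 616 |
| WH41 | TK8 | 84 |
| WH41 | AB9 | 989 |
| WH41 | QC1 | 736 |
| WH41 | BV8 | 454 |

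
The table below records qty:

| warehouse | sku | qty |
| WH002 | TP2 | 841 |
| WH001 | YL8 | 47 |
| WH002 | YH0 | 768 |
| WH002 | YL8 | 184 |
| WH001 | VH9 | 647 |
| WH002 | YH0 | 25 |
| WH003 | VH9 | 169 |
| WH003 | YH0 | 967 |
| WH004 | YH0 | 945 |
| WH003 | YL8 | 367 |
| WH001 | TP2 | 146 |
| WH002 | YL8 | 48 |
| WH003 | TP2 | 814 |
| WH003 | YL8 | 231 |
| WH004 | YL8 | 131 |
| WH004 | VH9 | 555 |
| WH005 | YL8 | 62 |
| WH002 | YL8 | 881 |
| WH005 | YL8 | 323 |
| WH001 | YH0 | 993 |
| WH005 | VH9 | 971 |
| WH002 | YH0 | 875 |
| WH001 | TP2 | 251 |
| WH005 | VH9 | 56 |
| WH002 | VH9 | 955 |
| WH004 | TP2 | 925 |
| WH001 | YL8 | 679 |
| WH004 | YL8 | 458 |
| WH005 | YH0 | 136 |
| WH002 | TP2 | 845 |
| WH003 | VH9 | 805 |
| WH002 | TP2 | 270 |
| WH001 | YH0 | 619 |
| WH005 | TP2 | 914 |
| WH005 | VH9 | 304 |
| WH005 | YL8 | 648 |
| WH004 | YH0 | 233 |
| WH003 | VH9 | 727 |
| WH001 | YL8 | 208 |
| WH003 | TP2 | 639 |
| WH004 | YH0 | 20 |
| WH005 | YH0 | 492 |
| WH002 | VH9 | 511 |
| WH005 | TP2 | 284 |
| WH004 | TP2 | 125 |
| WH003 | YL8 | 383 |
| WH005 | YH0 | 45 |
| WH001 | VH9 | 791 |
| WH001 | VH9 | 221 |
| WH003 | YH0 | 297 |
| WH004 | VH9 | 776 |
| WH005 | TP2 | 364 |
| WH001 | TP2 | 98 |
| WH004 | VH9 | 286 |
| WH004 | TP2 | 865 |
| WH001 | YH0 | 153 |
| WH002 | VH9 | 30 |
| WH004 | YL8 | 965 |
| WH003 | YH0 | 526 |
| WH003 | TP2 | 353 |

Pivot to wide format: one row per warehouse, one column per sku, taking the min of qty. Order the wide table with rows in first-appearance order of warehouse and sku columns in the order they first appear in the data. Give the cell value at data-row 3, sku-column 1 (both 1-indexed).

With rows in first-appearance order of warehouse, row 3 is warehouse=WH003. sku columns in first-appearance order: TP2, YL8, YH0, VH9; column 1 is TP2.
Long rows with warehouse=WH003, sku=TP2: min(814, 639, 353) = 353.

353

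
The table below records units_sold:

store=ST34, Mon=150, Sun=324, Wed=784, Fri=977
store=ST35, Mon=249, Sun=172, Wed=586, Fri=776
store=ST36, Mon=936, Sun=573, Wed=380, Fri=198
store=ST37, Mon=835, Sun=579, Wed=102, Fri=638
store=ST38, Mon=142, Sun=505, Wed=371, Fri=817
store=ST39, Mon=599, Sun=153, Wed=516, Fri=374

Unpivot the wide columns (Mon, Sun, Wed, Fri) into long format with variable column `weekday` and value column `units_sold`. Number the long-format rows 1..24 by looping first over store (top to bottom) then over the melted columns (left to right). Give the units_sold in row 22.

24 rows total (6 × 4). Row 22: index ⌊(22-1)/4⌋ = 5 into store → ST39; (22-1) mod 4 = 1 into the melted columns → Sun.
So row 22 is (ST39, Sun, 153); units_sold = 153.

153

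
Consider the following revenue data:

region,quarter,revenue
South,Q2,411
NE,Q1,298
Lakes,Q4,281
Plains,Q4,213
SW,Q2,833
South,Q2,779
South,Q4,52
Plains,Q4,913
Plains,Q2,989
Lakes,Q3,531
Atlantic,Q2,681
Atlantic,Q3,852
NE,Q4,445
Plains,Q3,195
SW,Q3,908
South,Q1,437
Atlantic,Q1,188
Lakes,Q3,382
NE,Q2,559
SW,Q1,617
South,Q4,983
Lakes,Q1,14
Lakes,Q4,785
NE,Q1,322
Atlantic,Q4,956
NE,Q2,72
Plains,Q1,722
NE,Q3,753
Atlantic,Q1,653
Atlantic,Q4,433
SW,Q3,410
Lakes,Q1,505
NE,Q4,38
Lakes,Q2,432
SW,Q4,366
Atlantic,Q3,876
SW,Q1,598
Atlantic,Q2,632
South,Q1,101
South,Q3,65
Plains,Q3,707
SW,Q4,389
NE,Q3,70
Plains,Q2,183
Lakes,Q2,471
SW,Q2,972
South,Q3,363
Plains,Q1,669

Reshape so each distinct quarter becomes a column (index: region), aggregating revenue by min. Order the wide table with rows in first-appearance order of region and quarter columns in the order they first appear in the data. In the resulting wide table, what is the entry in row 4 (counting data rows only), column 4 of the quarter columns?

With rows in first-appearance order of region, row 4 is region=Plains. quarter columns in first-appearance order: Q2, Q1, Q4, Q3; column 4 is Q3.
Long rows with region=Plains, quarter=Q3: min(195, 707) = 195.

195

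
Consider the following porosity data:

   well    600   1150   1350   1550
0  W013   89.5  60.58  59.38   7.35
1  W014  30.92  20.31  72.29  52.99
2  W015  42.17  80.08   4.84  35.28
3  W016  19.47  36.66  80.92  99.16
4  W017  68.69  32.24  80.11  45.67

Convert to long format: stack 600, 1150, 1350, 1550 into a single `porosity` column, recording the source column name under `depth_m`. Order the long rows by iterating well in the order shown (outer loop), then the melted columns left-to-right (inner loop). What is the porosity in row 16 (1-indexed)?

20 rows total (5 × 4). Row 16: index ⌊(16-1)/4⌋ = 3 into well → W016; (16-1) mod 4 = 3 into the melted columns → 1550.
So row 16 is (W016, 1550, 99.16); porosity = 99.16.

99.16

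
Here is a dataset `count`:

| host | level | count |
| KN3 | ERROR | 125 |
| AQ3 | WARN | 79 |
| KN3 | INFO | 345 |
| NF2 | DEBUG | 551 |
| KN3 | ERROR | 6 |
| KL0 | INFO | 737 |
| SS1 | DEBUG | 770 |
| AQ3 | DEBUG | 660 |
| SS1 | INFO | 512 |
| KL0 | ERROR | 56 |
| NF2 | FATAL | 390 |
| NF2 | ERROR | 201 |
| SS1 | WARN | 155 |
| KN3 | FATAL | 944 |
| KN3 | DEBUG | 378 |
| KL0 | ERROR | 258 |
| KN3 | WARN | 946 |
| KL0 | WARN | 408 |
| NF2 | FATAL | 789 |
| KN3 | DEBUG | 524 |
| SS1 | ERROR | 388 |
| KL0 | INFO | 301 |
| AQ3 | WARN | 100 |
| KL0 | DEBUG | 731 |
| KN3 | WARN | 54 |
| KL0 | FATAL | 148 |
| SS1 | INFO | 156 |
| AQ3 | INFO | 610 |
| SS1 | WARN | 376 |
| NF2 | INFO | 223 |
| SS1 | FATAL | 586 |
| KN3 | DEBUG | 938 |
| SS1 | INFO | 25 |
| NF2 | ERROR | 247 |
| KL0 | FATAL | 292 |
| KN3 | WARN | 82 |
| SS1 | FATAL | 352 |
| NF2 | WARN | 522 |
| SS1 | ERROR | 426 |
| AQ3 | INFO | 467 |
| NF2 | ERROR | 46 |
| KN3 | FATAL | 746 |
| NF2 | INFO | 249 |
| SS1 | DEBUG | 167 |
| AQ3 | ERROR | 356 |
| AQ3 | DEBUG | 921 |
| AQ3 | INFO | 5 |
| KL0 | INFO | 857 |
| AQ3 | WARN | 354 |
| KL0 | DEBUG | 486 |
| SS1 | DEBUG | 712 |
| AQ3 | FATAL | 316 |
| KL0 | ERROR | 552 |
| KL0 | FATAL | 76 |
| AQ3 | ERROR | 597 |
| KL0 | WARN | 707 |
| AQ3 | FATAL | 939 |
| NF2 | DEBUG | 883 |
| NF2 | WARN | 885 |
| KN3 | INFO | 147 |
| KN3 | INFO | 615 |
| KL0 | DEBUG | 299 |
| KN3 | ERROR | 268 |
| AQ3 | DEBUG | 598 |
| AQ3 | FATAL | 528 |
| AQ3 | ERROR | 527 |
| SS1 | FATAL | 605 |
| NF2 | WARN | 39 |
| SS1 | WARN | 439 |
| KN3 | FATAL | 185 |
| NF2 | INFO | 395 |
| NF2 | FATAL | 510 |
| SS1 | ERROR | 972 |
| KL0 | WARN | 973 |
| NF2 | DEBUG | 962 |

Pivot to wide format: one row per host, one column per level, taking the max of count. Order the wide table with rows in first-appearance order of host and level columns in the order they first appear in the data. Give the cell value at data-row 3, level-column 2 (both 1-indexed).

With rows in first-appearance order of host, row 3 is host=NF2. level columns in first-appearance order: ERROR, WARN, INFO, DEBUG, FATAL; column 2 is WARN.
Long rows with host=NF2, level=WARN: max(522, 885, 39) = 885.

885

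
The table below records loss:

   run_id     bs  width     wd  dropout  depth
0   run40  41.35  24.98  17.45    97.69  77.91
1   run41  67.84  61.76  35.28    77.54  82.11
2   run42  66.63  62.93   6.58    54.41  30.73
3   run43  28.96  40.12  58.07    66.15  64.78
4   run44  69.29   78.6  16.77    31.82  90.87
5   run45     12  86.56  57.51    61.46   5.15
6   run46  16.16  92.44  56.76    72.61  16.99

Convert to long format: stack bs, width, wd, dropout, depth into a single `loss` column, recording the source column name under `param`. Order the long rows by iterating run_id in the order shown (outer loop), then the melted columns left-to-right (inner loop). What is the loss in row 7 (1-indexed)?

35 rows total (7 × 5). Row 7: index ⌊(7-1)/5⌋ = 1 into run_id → run41; (7-1) mod 5 = 1 into the melted columns → width.
So row 7 is (run41, width, 61.76); loss = 61.76.

61.76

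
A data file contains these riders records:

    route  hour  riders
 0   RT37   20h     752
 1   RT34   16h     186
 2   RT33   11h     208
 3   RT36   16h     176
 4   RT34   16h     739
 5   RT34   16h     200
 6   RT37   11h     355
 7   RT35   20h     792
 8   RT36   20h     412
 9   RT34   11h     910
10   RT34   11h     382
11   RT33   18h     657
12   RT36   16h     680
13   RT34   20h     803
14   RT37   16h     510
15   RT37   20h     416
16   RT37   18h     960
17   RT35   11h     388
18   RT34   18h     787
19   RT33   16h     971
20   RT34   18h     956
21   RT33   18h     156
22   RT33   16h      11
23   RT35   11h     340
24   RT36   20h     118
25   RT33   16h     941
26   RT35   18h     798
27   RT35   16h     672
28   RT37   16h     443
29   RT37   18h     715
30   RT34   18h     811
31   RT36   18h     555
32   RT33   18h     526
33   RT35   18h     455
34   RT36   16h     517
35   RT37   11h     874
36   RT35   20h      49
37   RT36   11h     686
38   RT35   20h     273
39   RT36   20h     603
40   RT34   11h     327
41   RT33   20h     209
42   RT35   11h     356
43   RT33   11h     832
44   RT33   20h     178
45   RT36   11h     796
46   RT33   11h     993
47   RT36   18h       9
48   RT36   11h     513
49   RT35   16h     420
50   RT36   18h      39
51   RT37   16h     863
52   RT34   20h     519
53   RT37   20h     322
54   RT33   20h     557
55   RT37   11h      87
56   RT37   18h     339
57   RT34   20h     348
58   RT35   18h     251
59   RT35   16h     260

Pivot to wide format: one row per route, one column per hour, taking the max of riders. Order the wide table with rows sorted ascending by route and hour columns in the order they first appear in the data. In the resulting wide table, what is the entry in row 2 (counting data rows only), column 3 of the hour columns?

910

With rows sorted ascending by route, row 2 is route=RT34. hour columns in first-appearance order: 20h, 16h, 11h, 18h; column 3 is 11h.
Long rows with route=RT34, hour=11h: max(910, 382, 327) = 910.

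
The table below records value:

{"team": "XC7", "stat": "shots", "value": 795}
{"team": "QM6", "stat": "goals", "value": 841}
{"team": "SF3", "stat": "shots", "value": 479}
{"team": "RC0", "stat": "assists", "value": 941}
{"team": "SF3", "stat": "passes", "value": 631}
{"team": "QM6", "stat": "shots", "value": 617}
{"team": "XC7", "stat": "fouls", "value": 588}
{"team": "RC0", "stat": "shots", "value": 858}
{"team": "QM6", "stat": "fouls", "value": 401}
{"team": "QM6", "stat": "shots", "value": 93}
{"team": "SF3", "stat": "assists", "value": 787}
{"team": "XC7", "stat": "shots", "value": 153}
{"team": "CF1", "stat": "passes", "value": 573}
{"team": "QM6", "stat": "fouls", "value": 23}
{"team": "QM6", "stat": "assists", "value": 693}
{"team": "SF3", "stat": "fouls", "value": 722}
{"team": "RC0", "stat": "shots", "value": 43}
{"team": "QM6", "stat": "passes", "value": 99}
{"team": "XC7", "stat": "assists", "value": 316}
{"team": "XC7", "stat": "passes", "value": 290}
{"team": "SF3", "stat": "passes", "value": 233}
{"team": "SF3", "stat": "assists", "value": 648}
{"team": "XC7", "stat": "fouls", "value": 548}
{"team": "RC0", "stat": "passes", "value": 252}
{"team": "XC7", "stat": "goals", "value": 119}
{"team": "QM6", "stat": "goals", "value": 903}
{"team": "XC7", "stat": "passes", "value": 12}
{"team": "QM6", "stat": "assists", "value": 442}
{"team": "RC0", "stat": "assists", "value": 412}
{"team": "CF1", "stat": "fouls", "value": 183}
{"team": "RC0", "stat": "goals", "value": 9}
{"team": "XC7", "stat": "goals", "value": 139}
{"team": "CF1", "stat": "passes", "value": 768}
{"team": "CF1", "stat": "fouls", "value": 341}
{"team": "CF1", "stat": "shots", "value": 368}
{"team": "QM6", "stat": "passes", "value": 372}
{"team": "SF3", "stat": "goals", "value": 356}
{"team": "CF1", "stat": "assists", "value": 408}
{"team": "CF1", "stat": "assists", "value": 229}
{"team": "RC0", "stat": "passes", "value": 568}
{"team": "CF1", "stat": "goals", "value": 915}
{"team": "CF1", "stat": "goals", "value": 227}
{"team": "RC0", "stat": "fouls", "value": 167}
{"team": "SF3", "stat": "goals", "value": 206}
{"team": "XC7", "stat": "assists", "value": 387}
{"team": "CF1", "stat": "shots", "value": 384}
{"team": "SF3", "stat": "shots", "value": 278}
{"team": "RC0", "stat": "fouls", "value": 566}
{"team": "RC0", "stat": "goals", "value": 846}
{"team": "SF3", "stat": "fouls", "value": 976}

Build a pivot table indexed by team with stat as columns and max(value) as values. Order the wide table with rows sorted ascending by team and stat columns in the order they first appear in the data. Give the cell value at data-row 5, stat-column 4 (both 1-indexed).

With rows sorted ascending by team, row 5 is team=XC7. stat columns in first-appearance order: shots, goals, assists, passes, fouls; column 4 is passes.
Long rows with team=XC7, stat=passes: max(290, 12) = 290.

290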